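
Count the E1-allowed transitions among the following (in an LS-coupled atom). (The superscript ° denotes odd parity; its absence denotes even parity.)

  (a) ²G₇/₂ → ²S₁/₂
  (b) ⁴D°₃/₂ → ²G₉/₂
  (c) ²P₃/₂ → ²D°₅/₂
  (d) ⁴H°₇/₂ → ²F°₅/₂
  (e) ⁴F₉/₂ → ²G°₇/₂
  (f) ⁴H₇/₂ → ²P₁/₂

(a) forbidden (parity, ΔL, ΔJ fail)
(b) forbidden (ΔS, ΔL, ΔJ fail)
(c) allowed
(d) forbidden (parity, ΔS, ΔL fail)
(e) forbidden (ΔS fails)
(f) forbidden (parity, ΔS, ΔL, ΔJ fail)
Total allowed: 1 of 6.

1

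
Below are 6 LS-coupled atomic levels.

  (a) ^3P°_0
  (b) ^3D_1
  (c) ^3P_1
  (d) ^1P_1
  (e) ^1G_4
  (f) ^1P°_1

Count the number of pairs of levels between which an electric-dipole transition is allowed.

(a)–(b): allowed.
(a)–(c): allowed.
(a)–(d): forbidden (ΔS).
(a)–(e): forbidden (ΔS, ΔL, ΔJ).
(a)–(f): forbidden (parity, ΔS).
(b)–(c): forbidden (parity).
(b)–(d): forbidden (parity, ΔS).
(b)–(e): forbidden (parity, ΔS, ΔL, ΔJ).
(b)–(f): forbidden (ΔS).
(c)–(d): forbidden (parity, ΔS).
(c)–(e): forbidden (parity, ΔS, ΔL, ΔJ).
(c)–(f): forbidden (ΔS).
(d)–(e): forbidden (parity, ΔL, ΔJ).
(d)–(f): allowed.
(e)–(f): forbidden (ΔL, ΔJ).
Allowed pairs: 3 of 15.

3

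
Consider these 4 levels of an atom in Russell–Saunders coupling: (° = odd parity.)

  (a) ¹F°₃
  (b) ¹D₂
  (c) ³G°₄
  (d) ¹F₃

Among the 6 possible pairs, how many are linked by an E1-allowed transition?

2

(a)–(b): allowed.
(a)–(c): forbidden (parity, ΔS).
(a)–(d): allowed.
(b)–(c): forbidden (ΔS, ΔL, ΔJ).
(b)–(d): forbidden (parity).
(c)–(d): forbidden (ΔS).
Allowed pairs: 2 of 6.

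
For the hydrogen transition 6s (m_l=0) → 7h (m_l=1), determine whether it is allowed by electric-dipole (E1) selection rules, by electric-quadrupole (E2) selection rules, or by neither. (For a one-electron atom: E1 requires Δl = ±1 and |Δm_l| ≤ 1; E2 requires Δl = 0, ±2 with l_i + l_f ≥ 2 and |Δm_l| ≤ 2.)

neither

Δl = 5 − 0 = +5; l_i + l_f = 5.
Δm_l = +1.
E1 (Δl = ±1, |Δm_l| ≤ 1): not satisfied.
E2 (Δl = 0,±2, l_i+l_f ≥ 2, |Δm_l| ≤ 2): not satisfied.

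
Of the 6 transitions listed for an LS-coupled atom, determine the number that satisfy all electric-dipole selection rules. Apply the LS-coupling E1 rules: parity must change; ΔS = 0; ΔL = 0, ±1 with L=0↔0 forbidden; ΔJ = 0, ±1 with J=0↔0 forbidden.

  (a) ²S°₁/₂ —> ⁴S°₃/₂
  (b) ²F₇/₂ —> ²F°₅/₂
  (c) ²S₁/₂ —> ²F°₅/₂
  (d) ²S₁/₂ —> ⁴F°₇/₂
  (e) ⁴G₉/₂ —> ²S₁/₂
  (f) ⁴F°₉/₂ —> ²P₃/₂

(a) forbidden (parity, ΔS, ΔL fail)
(b) allowed
(c) forbidden (ΔL, ΔJ fail)
(d) forbidden (ΔS, ΔL, ΔJ fail)
(e) forbidden (parity, ΔS, ΔL, ΔJ fail)
(f) forbidden (ΔS, ΔL, ΔJ fail)
Total allowed: 1 of 6.

1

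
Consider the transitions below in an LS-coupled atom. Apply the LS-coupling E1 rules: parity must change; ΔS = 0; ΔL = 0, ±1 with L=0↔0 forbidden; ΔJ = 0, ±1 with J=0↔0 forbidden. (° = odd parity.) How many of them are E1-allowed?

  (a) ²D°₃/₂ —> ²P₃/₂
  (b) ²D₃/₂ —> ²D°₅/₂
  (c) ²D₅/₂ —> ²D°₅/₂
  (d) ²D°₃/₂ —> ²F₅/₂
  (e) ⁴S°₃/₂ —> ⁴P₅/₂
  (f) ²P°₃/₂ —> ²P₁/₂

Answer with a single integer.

6

(a) allowed
(b) allowed
(c) allowed
(d) allowed
(e) allowed
(f) allowed
Total allowed: 6 of 6.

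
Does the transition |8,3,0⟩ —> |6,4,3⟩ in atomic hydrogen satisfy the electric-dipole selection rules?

forbidden

Δl = 4 − 3 = +1; the E1 rule Δl = ±1 is passes.
m_l: 0 → 3 (Δm_l = +3). |Δm_l| ≤ 1 fails.
The transition is electric-dipole forbidden.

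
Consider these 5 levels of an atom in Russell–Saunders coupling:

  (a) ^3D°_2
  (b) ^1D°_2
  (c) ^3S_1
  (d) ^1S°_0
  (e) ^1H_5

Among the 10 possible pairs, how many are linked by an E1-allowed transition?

(a)–(b): forbidden (parity, ΔS).
(a)–(c): forbidden (ΔL).
(a)–(d): forbidden (parity, ΔS, ΔL, ΔJ).
(a)–(e): forbidden (ΔS, ΔL, ΔJ).
(b)–(c): forbidden (ΔS, ΔL).
(b)–(d): forbidden (parity, ΔL, ΔJ).
(b)–(e): forbidden (ΔL, ΔJ).
(c)–(d): forbidden (ΔS, ΔL).
(c)–(e): forbidden (parity, ΔS, ΔL, ΔJ).
(d)–(e): forbidden (ΔL, ΔJ).
Allowed pairs: 0 of 10.

0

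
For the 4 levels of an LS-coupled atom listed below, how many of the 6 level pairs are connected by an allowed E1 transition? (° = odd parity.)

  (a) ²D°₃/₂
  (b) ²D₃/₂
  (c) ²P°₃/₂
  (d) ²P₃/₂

(a)–(b): allowed.
(a)–(c): forbidden (parity).
(a)–(d): allowed.
(b)–(c): allowed.
(b)–(d): forbidden (parity).
(c)–(d): allowed.
Allowed pairs: 4 of 6.

4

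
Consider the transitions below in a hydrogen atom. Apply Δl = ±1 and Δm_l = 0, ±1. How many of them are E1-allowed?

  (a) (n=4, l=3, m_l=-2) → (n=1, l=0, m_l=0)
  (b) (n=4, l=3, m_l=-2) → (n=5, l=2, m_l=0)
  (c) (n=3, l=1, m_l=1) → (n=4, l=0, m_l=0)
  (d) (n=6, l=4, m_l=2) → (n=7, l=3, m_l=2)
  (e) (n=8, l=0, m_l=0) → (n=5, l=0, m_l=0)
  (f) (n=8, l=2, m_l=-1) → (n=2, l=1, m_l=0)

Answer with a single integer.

3

(a) forbidden — Δl = -3 (E1 requires Δl = ±1); Δm_l = +2 (E1 requires Δm_l = 0, ±1)
(b) forbidden — Δm_l = +2 (E1 requires Δm_l = 0, ±1)
(c) allowed
(d) allowed
(e) forbidden — Δl = +0 (E1 requires Δl = ±1)
(f) allowed
Total allowed: 3 of 6.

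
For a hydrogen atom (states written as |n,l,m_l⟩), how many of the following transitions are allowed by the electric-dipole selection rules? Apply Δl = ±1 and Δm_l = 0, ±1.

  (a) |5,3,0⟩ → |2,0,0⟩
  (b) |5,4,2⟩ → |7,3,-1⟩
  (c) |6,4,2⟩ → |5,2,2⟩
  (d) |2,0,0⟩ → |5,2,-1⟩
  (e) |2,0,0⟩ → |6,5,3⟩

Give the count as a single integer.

(a) forbidden — Δl = -3 (E1 requires Δl = ±1)
(b) forbidden — Δm_l = -3 (E1 requires Δm_l = 0, ±1)
(c) forbidden — Δl = -2 (E1 requires Δl = ±1)
(d) forbidden — Δl = +2 (E1 requires Δl = ±1)
(e) forbidden — Δl = +5 (E1 requires Δl = ±1); Δm_l = +3 (E1 requires Δm_l = 0, ±1)
Total allowed: 0 of 5.

0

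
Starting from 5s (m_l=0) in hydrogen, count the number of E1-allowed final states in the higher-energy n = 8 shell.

E1 requires Δl = ±1, so l_f ∈ {-1, 1}; with 0 ≤ l_f ≤ n_f−1 = 7, the allowed l_f values are {1}.
For l_f = 1: m_f ∈ {m_i−1, m_i, m_i+1} ∩ [−1, 1] = {-1, 0, 1} → 3 states.
Total: 3.

3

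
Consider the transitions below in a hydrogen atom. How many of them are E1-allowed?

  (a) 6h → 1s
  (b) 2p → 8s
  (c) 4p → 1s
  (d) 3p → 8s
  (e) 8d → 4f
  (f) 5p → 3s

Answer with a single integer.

5

(a) forbidden — Δl = -5 (E1 requires Δl = ±1)
(b) allowed
(c) allowed
(d) allowed
(e) allowed
(f) allowed
Total allowed: 5 of 6.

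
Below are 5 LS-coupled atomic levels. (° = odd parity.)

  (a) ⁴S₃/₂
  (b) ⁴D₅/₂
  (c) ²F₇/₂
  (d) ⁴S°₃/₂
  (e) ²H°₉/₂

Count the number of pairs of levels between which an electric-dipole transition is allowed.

(a)–(b): forbidden (parity, ΔL).
(a)–(c): forbidden (parity, ΔS, ΔL, ΔJ).
(a)–(d): forbidden (ΔL).
(a)–(e): forbidden (ΔS, ΔL, ΔJ).
(b)–(c): forbidden (parity, ΔS).
(b)–(d): forbidden (ΔL).
(b)–(e): forbidden (ΔS, ΔL, ΔJ).
(c)–(d): forbidden (ΔS, ΔL, ΔJ).
(c)–(e): forbidden (ΔL).
(d)–(e): forbidden (parity, ΔS, ΔL, ΔJ).
Allowed pairs: 0 of 10.

0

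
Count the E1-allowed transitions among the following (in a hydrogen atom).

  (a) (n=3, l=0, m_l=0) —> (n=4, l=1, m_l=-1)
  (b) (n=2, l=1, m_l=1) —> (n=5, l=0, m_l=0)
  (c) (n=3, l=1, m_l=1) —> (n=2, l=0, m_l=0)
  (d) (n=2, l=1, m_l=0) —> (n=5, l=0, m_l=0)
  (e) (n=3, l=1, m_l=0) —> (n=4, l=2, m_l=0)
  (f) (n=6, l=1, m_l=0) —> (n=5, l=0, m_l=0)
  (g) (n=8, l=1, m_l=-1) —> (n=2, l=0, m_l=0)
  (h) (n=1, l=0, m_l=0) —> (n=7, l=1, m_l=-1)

8

(a) allowed
(b) allowed
(c) allowed
(d) allowed
(e) allowed
(f) allowed
(g) allowed
(h) allowed
Total allowed: 8 of 8.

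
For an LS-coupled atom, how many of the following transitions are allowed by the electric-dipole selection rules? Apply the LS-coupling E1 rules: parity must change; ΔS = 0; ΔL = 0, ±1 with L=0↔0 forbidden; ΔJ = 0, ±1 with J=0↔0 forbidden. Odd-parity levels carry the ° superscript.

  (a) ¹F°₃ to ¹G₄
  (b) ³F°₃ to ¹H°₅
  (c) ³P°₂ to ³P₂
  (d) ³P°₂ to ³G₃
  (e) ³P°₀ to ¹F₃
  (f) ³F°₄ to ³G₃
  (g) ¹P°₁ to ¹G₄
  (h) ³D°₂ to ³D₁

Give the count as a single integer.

4

(a) allowed
(b) forbidden (parity, ΔS, ΔL, ΔJ fail)
(c) allowed
(d) forbidden (ΔL fails)
(e) forbidden (ΔS, ΔL, ΔJ fail)
(f) allowed
(g) forbidden (ΔL, ΔJ fail)
(h) allowed
Total allowed: 4 of 8.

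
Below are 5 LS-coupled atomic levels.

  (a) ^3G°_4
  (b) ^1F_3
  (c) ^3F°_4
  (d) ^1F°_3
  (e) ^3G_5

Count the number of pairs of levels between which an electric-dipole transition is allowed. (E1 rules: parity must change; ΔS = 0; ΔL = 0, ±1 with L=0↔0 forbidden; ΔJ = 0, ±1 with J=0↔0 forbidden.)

(a)–(b): forbidden (ΔS).
(a)–(c): forbidden (parity).
(a)–(d): forbidden (parity, ΔS).
(a)–(e): allowed.
(b)–(c): forbidden (ΔS).
(b)–(d): allowed.
(b)–(e): forbidden (parity, ΔS, ΔJ).
(c)–(d): forbidden (parity, ΔS).
(c)–(e): allowed.
(d)–(e): forbidden (ΔS, ΔJ).
Allowed pairs: 3 of 10.

3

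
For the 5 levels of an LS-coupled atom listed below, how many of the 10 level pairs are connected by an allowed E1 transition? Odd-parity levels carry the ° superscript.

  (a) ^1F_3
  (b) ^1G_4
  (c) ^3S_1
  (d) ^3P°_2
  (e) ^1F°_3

(a)–(b): forbidden (parity).
(a)–(c): forbidden (parity, ΔS, ΔL, ΔJ).
(a)–(d): forbidden (ΔS, ΔL).
(a)–(e): allowed.
(b)–(c): forbidden (parity, ΔS, ΔL, ΔJ).
(b)–(d): forbidden (ΔS, ΔL, ΔJ).
(b)–(e): allowed.
(c)–(d): allowed.
(c)–(e): forbidden (ΔS, ΔL, ΔJ).
(d)–(e): forbidden (parity, ΔS, ΔL).
Allowed pairs: 3 of 10.

3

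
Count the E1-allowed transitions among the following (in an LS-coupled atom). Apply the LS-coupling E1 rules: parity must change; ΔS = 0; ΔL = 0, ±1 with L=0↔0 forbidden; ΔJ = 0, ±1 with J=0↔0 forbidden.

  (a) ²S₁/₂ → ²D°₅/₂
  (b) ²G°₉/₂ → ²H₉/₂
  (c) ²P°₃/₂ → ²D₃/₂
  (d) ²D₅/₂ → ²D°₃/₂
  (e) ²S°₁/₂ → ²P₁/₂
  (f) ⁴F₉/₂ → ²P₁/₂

(a) forbidden (ΔL, ΔJ fail)
(b) allowed
(c) allowed
(d) allowed
(e) allowed
(f) forbidden (parity, ΔS, ΔL, ΔJ fail)
Total allowed: 4 of 6.

4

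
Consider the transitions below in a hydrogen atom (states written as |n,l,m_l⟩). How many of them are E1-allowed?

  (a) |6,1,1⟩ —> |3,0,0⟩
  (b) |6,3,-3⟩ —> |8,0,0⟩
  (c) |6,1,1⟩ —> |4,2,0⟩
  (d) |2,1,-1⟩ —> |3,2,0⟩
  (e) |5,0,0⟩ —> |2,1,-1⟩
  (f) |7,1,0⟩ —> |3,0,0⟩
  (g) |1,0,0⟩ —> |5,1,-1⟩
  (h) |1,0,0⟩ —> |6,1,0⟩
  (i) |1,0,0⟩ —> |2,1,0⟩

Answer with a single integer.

8

(a) allowed
(b) forbidden — Δl = -3 (E1 requires Δl = ±1); Δm_l = +3 (E1 requires Δm_l = 0, ±1)
(c) allowed
(d) allowed
(e) allowed
(f) allowed
(g) allowed
(h) allowed
(i) allowed
Total allowed: 8 of 9.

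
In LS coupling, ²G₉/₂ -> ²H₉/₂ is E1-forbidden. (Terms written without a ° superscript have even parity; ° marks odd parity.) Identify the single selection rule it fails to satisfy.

Reading off the term symbols: S 1/2→1/2, L 4→5, J 9/2→9/2, parity even→even.
ΔS = 0: S: 1/2 → 1/2 — satisfied.
ΔJ = 0, ±1 (not J=0↔0): J: 9/2 → 9/2, ΔJ = +0 — satisfied.
Parity must change: even → even — violated.
ΔL = 0, ±1 (not L=0↔0): L: 4 → 5, ΔL = +1 — satisfied.

parity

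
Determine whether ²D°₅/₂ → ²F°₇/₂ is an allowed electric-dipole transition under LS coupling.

forbidden

Initial level: S=1/2, L=2, J=5/2, parity odd. Final level: S=1/2, L=3, J=7/2, parity odd.
Parity must change: odd → odd — fails.
ΔS = 0: S: 1/2 → 1/2 — ok.
ΔL = 0, ±1 (not L=0↔0): L: 2 → 3, ΔL = +1 — ok.
ΔJ = 0, ±1 (not J=0↔0): J: 5/2 → 7/2, ΔJ = +1 — ok.
Rule(s) violated: parity.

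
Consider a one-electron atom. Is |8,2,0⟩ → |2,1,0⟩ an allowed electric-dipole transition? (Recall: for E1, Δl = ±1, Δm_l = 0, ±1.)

allowed

l: 2 → 1 (Δl = -1). Δl = ±1 satisfied.
Δm_l = 0 − (0) = +0. E1 requires Δm_l = 0, ±1: satisfied.
All E1 selection rules are satisfied.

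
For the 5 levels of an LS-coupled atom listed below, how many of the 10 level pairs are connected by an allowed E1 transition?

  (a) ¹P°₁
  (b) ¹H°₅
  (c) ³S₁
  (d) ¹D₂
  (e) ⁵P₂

(a)–(b): forbidden (parity, ΔL, ΔJ).
(a)–(c): forbidden (ΔS).
(a)–(d): allowed.
(a)–(e): forbidden (ΔS).
(b)–(c): forbidden (ΔS, ΔL, ΔJ).
(b)–(d): forbidden (ΔL, ΔJ).
(b)–(e): forbidden (ΔS, ΔL, ΔJ).
(c)–(d): forbidden (parity, ΔS, ΔL).
(c)–(e): forbidden (parity, ΔS).
(d)–(e): forbidden (parity, ΔS).
Allowed pairs: 1 of 10.

1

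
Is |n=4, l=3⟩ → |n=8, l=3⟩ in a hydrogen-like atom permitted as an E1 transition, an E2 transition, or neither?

E2

Δl = 3 − 3 = +0; l_i + l_f = 6.
E1 (Δl = ±1): not satisfied.
E2 (Δl = 0,±2, l_i+l_f ≥ 2): satisfied.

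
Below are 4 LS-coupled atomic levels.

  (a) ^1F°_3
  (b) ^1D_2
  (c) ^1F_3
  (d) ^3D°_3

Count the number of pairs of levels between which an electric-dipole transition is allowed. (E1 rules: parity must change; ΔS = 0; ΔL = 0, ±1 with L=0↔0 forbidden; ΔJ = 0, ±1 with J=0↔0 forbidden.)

2

(a)–(b): allowed.
(a)–(c): allowed.
(a)–(d): forbidden (parity, ΔS).
(b)–(c): forbidden (parity).
(b)–(d): forbidden (ΔS).
(c)–(d): forbidden (ΔS).
Allowed pairs: 2 of 6.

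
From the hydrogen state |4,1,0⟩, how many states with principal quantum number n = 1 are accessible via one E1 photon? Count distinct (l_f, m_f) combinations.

E1 requires Δl = ±1, so l_f ∈ {0, 2}; with 0 ≤ l_f ≤ n_f−1 = 0, the allowed l_f values are {0}.
For l_f = 0: m_f ∈ {m_i−1, m_i, m_i+1} ∩ [−0, 0] = {0} → 1 state.
Total: 1.

1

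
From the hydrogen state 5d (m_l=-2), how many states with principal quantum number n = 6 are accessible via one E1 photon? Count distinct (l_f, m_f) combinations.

4

E1 requires Δl = ±1, so l_f ∈ {1, 3}; with 0 ≤ l_f ≤ n_f−1 = 5, the allowed l_f values are {1, 3}.
For l_f = 1: m_f ∈ {m_i−1, m_i, m_i+1} ∩ [−1, 1] = {-1} → 1 state.
For l_f = 3: m_f ∈ {m_i−1, m_i, m_i+1} ∩ [−3, 3] = {-3, -2, -1} → 3 states.
Total: 4.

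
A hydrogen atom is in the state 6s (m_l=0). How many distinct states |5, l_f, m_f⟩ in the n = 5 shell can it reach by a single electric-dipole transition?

E1 requires Δl = ±1, so l_f ∈ {-1, 1}; with 0 ≤ l_f ≤ n_f−1 = 4, the allowed l_f values are {1}.
For l_f = 1: m_f ∈ {m_i−1, m_i, m_i+1} ∩ [−1, 1] = {-1, 0, 1} → 3 states.
Total: 3.

3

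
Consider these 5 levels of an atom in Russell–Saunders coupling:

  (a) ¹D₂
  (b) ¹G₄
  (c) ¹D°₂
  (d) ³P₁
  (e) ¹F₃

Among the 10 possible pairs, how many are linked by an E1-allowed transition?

2

(a)–(b): forbidden (parity, ΔL, ΔJ).
(a)–(c): allowed.
(a)–(d): forbidden (parity, ΔS).
(a)–(e): forbidden (parity).
(b)–(c): forbidden (ΔL, ΔJ).
(b)–(d): forbidden (parity, ΔS, ΔL, ΔJ).
(b)–(e): forbidden (parity).
(c)–(d): forbidden (ΔS).
(c)–(e): allowed.
(d)–(e): forbidden (parity, ΔS, ΔL, ΔJ).
Allowed pairs: 2 of 10.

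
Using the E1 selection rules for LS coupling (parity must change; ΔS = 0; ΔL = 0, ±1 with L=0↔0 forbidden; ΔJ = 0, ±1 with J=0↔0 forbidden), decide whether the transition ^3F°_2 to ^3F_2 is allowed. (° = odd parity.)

ΔJ = 0, ±1 (not J=0↔0): J: 2 → 2, ΔJ = +0 — satisfied.
ΔL = 0, ±1 (not L=0↔0): L: 3 → 3, ΔL = +0 — satisfied.
Parity must change: odd → even — satisfied.
ΔS = 0: S: 1 → 1 — satisfied.
All four E1 rules are satisfied.

allowed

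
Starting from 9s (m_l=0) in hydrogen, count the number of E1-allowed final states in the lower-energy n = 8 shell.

E1 requires Δl = ±1, so l_f ∈ {-1, 1}; with 0 ≤ l_f ≤ n_f−1 = 7, the allowed l_f values are {1}.
For l_f = 1: m_f ∈ {m_i−1, m_i, m_i+1} ∩ [−1, 1] = {-1, 0, 1} → 3 states.
Total: 3.

3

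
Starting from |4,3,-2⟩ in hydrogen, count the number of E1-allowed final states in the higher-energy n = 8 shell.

5

E1 requires Δl = ±1, so l_f ∈ {2, 4}; with 0 ≤ l_f ≤ n_f−1 = 7, the allowed l_f values are {2, 4}.
For l_f = 2: m_f ∈ {m_i−1, m_i, m_i+1} ∩ [−2, 2] = {-2, -1} → 2 states.
For l_f = 4: m_f ∈ {m_i−1, m_i, m_i+1} ∩ [−4, 4] = {-3, -2, -1} → 3 states.
Total: 5.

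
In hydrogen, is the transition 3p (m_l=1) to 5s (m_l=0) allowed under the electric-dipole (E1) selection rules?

allowed

Initial l = 1, final l = 0, so Δl = -1. E1 requires Δl = ±1: ok.
Δm_l = 0 − (1) = -1. E1 requires Δm_l = 0, ±1: ok.
All E1 selection rules are satisfied.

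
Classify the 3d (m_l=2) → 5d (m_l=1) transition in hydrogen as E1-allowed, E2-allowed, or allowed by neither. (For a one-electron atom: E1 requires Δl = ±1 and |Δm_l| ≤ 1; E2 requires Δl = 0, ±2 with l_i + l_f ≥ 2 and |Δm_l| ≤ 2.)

Δl = 2 − 2 = +0; l_i + l_f = 4.
Δm_l = -1.
E1 (Δl = ±1, |Δm_l| ≤ 1): not satisfied.
E2 (Δl = 0,±2, l_i+l_f ≥ 2, |Δm_l| ≤ 2): satisfied.

E2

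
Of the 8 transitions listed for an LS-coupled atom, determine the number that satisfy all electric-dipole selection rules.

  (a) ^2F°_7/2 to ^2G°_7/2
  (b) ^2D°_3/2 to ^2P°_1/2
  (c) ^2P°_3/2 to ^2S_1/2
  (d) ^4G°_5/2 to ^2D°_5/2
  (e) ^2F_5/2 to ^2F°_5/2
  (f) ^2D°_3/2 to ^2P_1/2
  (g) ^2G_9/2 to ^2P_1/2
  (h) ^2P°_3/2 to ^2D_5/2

(a) forbidden (parity fails)
(b) forbidden (parity fails)
(c) allowed
(d) forbidden (parity, ΔS, ΔL fail)
(e) allowed
(f) allowed
(g) forbidden (parity, ΔL, ΔJ fail)
(h) allowed
Total allowed: 4 of 8.

4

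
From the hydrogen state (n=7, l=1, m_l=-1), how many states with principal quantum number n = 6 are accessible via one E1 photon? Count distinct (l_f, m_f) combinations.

E1 requires Δl = ±1, so l_f ∈ {0, 2}; with 0 ≤ l_f ≤ n_f−1 = 5, the allowed l_f values are {0, 2}.
For l_f = 0: m_f ∈ {m_i−1, m_i, m_i+1} ∩ [−0, 0] = {0} → 1 state.
For l_f = 2: m_f ∈ {m_i−1, m_i, m_i+1} ∩ [−2, 2] = {-2, -1, 0} → 3 states.
Total: 4.

4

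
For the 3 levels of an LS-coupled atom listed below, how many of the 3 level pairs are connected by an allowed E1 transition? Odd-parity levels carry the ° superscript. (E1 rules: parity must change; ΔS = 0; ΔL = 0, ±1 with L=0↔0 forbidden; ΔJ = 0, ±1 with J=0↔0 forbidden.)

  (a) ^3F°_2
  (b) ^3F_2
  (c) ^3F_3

2

(a)–(b): allowed.
(a)–(c): allowed.
(b)–(c): forbidden (parity).
Allowed pairs: 2 of 3.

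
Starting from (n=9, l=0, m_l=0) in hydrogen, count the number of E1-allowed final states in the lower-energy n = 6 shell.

3

E1 requires Δl = ±1, so l_f ∈ {-1, 1}; with 0 ≤ l_f ≤ n_f−1 = 5, the allowed l_f values are {1}.
For l_f = 1: m_f ∈ {m_i−1, m_i, m_i+1} ∩ [−1, 1] = {-1, 0, 1} → 3 states.
Total: 3.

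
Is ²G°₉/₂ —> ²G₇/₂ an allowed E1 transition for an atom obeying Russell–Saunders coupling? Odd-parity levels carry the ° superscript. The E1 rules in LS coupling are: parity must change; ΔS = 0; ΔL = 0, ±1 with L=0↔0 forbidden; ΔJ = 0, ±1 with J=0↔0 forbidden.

ΔL = 0, ±1 (not L=0↔0): L: 4 → 4, ΔL = +0 — passes.
Parity must change: odd → even — passes.
ΔS = 0: S: 1/2 → 1/2 — passes.
ΔJ = 0, ±1 (not J=0↔0): J: 9/2 → 7/2, ΔJ = -1 — passes.
All four E1 rules are satisfied.

allowed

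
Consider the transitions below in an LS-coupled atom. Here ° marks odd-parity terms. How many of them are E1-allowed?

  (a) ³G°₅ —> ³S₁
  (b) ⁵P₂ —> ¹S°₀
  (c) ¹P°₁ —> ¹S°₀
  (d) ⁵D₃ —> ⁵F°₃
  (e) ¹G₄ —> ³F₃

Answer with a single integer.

(a) forbidden (ΔL, ΔJ fail)
(b) forbidden (ΔS, ΔJ fail)
(c) forbidden (parity fails)
(d) allowed
(e) forbidden (parity, ΔS fail)
Total allowed: 1 of 5.

1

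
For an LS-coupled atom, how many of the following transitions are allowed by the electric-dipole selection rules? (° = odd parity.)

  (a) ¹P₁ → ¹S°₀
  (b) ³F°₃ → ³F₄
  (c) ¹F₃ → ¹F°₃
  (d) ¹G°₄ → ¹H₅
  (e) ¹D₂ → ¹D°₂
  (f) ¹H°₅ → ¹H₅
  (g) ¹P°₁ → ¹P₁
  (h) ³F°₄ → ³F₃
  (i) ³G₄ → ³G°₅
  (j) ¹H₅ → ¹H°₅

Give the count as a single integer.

(a) allowed
(b) allowed
(c) allowed
(d) allowed
(e) allowed
(f) allowed
(g) allowed
(h) allowed
(i) allowed
(j) allowed
Total allowed: 10 of 10.

10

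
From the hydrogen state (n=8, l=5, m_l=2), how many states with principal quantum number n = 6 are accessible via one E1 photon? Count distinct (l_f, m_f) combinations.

3

E1 requires Δl = ±1, so l_f ∈ {4, 6}; with 0 ≤ l_f ≤ n_f−1 = 5, the allowed l_f values are {4}.
For l_f = 4: m_f ∈ {m_i−1, m_i, m_i+1} ∩ [−4, 4] = {1, 2, 3} → 3 states.
Total: 3.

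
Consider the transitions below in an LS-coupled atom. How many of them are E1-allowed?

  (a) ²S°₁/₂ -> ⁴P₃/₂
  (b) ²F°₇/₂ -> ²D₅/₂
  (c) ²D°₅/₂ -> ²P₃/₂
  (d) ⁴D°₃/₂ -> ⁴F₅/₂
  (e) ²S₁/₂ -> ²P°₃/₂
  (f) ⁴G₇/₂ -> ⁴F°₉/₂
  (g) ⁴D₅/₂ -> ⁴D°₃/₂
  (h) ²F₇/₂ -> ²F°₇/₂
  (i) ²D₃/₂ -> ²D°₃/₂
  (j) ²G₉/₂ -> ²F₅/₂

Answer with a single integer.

(a) forbidden (ΔS fails)
(b) allowed
(c) allowed
(d) allowed
(e) allowed
(f) allowed
(g) allowed
(h) allowed
(i) allowed
(j) forbidden (parity, ΔJ fail)
Total allowed: 8 of 10.

8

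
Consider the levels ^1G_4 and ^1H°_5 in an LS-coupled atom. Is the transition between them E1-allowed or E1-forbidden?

allowed

Reading off the term symbols: S 0→0, L 4→5, J 4→5, parity even→odd.
Parity must change: even → odd — passes.
ΔS = 0: S: 0 → 0 — passes.
ΔL = 0, ±1 (not L=0↔0): L: 4 → 5, ΔL = +1 — passes.
ΔJ = 0, ±1 (not J=0↔0): J: 4 → 5, ΔJ = +1 — passes.
All four E1 rules are satisfied.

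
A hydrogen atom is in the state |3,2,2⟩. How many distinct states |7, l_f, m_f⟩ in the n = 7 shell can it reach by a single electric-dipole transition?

E1 requires Δl = ±1, so l_f ∈ {1, 3}; with 0 ≤ l_f ≤ n_f−1 = 6, the allowed l_f values are {1, 3}.
For l_f = 1: m_f ∈ {m_i−1, m_i, m_i+1} ∩ [−1, 1] = {1} → 1 state.
For l_f = 3: m_f ∈ {m_i−1, m_i, m_i+1} ∩ [−3, 3] = {1, 2, 3} → 3 states.
Total: 4.

4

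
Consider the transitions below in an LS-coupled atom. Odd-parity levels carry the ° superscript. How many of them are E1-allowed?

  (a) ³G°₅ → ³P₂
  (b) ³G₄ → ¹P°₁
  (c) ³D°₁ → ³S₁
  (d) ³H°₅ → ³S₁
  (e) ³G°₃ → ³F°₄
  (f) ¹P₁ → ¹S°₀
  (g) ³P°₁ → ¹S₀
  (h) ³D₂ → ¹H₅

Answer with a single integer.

1

(a) forbidden (ΔL, ΔJ fail)
(b) forbidden (ΔS, ΔL, ΔJ fail)
(c) forbidden (ΔL fails)
(d) forbidden (ΔL, ΔJ fail)
(e) forbidden (parity fails)
(f) allowed
(g) forbidden (ΔS fails)
(h) forbidden (parity, ΔS, ΔL, ΔJ fail)
Total allowed: 1 of 8.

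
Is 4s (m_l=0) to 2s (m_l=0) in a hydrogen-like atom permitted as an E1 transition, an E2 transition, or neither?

Δl = 0 − 0 = +0; l_i + l_f = 0.
Δm_l = +0.
E1 (Δl = ±1, |Δm_l| ≤ 1): not satisfied.
E2 (Δl = 0,±2, l_i+l_f ≥ 2, |Δm_l| ≤ 2): not satisfied.

neither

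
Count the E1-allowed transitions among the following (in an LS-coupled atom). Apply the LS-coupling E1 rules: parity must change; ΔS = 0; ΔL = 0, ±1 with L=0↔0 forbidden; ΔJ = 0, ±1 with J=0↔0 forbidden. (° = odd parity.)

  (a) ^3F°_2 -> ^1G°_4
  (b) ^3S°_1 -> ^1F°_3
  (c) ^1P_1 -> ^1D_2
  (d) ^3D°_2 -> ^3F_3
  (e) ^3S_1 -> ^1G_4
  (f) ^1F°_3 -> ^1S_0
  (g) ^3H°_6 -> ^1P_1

(a) forbidden (parity, ΔS, ΔJ fail)
(b) forbidden (parity, ΔS, ΔL, ΔJ fail)
(c) forbidden (parity fails)
(d) allowed
(e) forbidden (parity, ΔS, ΔL, ΔJ fail)
(f) forbidden (ΔL, ΔJ fail)
(g) forbidden (ΔS, ΔL, ΔJ fail)
Total allowed: 1 of 7.

1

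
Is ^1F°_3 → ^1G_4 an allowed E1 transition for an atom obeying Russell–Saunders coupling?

allowed

Reading off the term symbols: S 0→0, L 3→4, J 3→4, parity odd→even.
ΔL = 0, ±1 (not L=0↔0): L: 3 → 4, ΔL = +1 — passes.
Parity must change: odd → even — passes.
ΔJ = 0, ±1 (not J=0↔0): J: 3 → 4, ΔJ = +1 — passes.
ΔS = 0: S: 0 → 0 — passes.
All four E1 rules are satisfied.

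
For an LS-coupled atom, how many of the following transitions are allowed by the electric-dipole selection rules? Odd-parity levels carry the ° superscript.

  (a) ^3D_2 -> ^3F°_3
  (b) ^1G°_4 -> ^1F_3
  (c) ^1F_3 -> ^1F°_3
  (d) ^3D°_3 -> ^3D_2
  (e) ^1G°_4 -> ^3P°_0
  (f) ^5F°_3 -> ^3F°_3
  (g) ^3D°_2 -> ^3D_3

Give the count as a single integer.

5

(a) allowed
(b) allowed
(c) allowed
(d) allowed
(e) forbidden (parity, ΔS, ΔL, ΔJ fail)
(f) forbidden (parity, ΔS fail)
(g) allowed
Total allowed: 5 of 7.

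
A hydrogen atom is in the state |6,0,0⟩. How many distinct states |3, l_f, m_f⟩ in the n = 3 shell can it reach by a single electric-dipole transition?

E1 requires Δl = ±1, so l_f ∈ {-1, 1}; with 0 ≤ l_f ≤ n_f−1 = 2, the allowed l_f values are {1}.
For l_f = 1: m_f ∈ {m_i−1, m_i, m_i+1} ∩ [−1, 1] = {-1, 0, 1} → 3 states.
Total: 3.

3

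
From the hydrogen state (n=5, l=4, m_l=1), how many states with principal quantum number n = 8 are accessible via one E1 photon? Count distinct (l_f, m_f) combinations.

6

E1 requires Δl = ±1, so l_f ∈ {3, 5}; with 0 ≤ l_f ≤ n_f−1 = 7, the allowed l_f values are {3, 5}.
For l_f = 3: m_f ∈ {m_i−1, m_i, m_i+1} ∩ [−3, 3] = {0, 1, 2} → 3 states.
For l_f = 5: m_f ∈ {m_i−1, m_i, m_i+1} ∩ [−5, 5] = {0, 1, 2} → 3 states.
Total: 6.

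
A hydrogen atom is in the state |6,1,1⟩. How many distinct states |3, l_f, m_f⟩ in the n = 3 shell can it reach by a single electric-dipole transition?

4

E1 requires Δl = ±1, so l_f ∈ {0, 2}; with 0 ≤ l_f ≤ n_f−1 = 2, the allowed l_f values are {0, 2}.
For l_f = 0: m_f ∈ {m_i−1, m_i, m_i+1} ∩ [−0, 0] = {0} → 1 state.
For l_f = 2: m_f ∈ {m_i−1, m_i, m_i+1} ∩ [−2, 2] = {0, 1, 2} → 3 states.
Total: 4.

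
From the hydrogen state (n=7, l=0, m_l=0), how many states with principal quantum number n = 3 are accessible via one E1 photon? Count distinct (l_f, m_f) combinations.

E1 requires Δl = ±1, so l_f ∈ {-1, 1}; with 0 ≤ l_f ≤ n_f−1 = 2, the allowed l_f values are {1}.
For l_f = 1: m_f ∈ {m_i−1, m_i, m_i+1} ∩ [−1, 1] = {-1, 0, 1} → 3 states.
Total: 3.

3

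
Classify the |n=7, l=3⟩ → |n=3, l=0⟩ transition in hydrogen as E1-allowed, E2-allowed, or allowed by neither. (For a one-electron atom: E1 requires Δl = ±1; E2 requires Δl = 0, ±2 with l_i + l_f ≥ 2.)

Δl = 0 − 3 = -3; l_i + l_f = 3.
E1 (Δl = ±1): not satisfied.
E2 (Δl = 0,±2, l_i+l_f ≥ 2): not satisfied.

neither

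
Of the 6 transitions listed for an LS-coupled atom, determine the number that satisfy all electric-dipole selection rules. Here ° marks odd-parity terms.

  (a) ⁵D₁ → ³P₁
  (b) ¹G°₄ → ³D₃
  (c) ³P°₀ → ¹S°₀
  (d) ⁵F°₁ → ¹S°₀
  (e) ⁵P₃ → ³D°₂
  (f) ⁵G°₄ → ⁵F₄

1

(a) forbidden (parity, ΔS fail)
(b) forbidden (ΔS, ΔL fail)
(c) forbidden (parity, ΔS, ΔJ fail)
(d) forbidden (parity, ΔS, ΔL fail)
(e) forbidden (ΔS fails)
(f) allowed
Total allowed: 1 of 6.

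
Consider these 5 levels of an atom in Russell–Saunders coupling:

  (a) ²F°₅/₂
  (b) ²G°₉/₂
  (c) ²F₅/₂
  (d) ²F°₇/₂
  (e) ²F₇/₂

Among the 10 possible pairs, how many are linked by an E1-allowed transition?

5

(a)–(b): forbidden (parity, ΔJ).
(a)–(c): allowed.
(a)–(d): forbidden (parity).
(a)–(e): allowed.
(b)–(c): forbidden (ΔJ).
(b)–(d): forbidden (parity).
(b)–(e): allowed.
(c)–(d): allowed.
(c)–(e): forbidden (parity).
(d)–(e): allowed.
Allowed pairs: 5 of 10.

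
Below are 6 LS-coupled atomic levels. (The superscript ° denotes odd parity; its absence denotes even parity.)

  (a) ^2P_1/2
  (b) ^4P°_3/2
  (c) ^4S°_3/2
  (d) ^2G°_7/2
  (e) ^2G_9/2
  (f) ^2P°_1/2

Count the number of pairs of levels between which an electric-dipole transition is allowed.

2

(a)–(b): forbidden (ΔS).
(a)–(c): forbidden (ΔS).
(a)–(d): forbidden (ΔL, ΔJ).
(a)–(e): forbidden (parity, ΔL, ΔJ).
(a)–(f): allowed.
(b)–(c): forbidden (parity).
(b)–(d): forbidden (parity, ΔS, ΔL, ΔJ).
(b)–(e): forbidden (ΔS, ΔL, ΔJ).
(b)–(f): forbidden (parity, ΔS).
(c)–(d): forbidden (parity, ΔS, ΔL, ΔJ).
(c)–(e): forbidden (ΔS, ΔL, ΔJ).
(c)–(f): forbidden (parity, ΔS).
(d)–(e): allowed.
(d)–(f): forbidden (parity, ΔL, ΔJ).
(e)–(f): forbidden (ΔL, ΔJ).
Allowed pairs: 2 of 15.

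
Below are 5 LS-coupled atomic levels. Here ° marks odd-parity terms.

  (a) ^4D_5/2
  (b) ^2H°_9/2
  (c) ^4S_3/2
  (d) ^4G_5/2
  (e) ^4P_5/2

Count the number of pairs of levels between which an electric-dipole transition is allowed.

0

(a)–(b): forbidden (ΔS, ΔL, ΔJ).
(a)–(c): forbidden (parity, ΔL).
(a)–(d): forbidden (parity, ΔL).
(a)–(e): forbidden (parity).
(b)–(c): forbidden (ΔS, ΔL, ΔJ).
(b)–(d): forbidden (ΔS, ΔJ).
(b)–(e): forbidden (ΔS, ΔL, ΔJ).
(c)–(d): forbidden (parity, ΔL).
(c)–(e): forbidden (parity).
(d)–(e): forbidden (parity, ΔL).
Allowed pairs: 0 of 10.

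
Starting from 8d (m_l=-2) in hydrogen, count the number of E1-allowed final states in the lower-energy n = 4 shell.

4

E1 requires Δl = ±1, so l_f ∈ {1, 3}; with 0 ≤ l_f ≤ n_f−1 = 3, the allowed l_f values are {1, 3}.
For l_f = 1: m_f ∈ {m_i−1, m_i, m_i+1} ∩ [−1, 1] = {-1} → 1 state.
For l_f = 3: m_f ∈ {m_i−1, m_i, m_i+1} ∩ [−3, 3] = {-3, -2, -1} → 3 states.
Total: 4.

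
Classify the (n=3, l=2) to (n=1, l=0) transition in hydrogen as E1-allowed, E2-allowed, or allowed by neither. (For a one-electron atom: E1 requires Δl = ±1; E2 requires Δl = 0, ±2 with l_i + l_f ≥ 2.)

Δl = 0 − 2 = -2; l_i + l_f = 2.
E1 (Δl = ±1): not satisfied.
E2 (Δl = 0,±2, l_i+l_f ≥ 2): satisfied.

E2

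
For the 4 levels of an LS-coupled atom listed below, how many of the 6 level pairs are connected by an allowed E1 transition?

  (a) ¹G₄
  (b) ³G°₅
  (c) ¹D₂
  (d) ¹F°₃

(a)–(b): forbidden (ΔS).
(a)–(c): forbidden (parity, ΔL, ΔJ).
(a)–(d): allowed.
(b)–(c): forbidden (ΔS, ΔL, ΔJ).
(b)–(d): forbidden (parity, ΔS, ΔJ).
(c)–(d): allowed.
Allowed pairs: 2 of 6.

2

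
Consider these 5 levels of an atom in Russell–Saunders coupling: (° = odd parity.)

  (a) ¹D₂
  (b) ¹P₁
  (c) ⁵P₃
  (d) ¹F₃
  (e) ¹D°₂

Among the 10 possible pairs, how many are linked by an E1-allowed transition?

3

(a)–(b): forbidden (parity).
(a)–(c): forbidden (parity, ΔS).
(a)–(d): forbidden (parity).
(a)–(e): allowed.
(b)–(c): forbidden (parity, ΔS, ΔJ).
(b)–(d): forbidden (parity, ΔL, ΔJ).
(b)–(e): allowed.
(c)–(d): forbidden (parity, ΔS, ΔL).
(c)–(e): forbidden (ΔS).
(d)–(e): allowed.
Allowed pairs: 3 of 10.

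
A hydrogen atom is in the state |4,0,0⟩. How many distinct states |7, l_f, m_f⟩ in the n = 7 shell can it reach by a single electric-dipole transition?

3

E1 requires Δl = ±1, so l_f ∈ {-1, 1}; with 0 ≤ l_f ≤ n_f−1 = 6, the allowed l_f values are {1}.
For l_f = 1: m_f ∈ {m_i−1, m_i, m_i+1} ∩ [−1, 1] = {-1, 0, 1} → 3 states.
Total: 3.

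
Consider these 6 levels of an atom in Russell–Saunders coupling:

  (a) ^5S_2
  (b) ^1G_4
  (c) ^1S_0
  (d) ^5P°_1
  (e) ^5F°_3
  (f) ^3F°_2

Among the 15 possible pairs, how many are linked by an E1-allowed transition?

1

(a)–(b): forbidden (parity, ΔS, ΔL, ΔJ).
(a)–(c): forbidden (parity, ΔS, ΔL, ΔJ).
(a)–(d): allowed.
(a)–(e): forbidden (ΔL).
(a)–(f): forbidden (ΔS, ΔL).
(b)–(c): forbidden (parity, ΔL, ΔJ).
(b)–(d): forbidden (ΔS, ΔL, ΔJ).
(b)–(e): forbidden (ΔS).
(b)–(f): forbidden (ΔS, ΔJ).
(c)–(d): forbidden (ΔS).
(c)–(e): forbidden (ΔS, ΔL, ΔJ).
(c)–(f): forbidden (ΔS, ΔL, ΔJ).
(d)–(e): forbidden (parity, ΔL, ΔJ).
(d)–(f): forbidden (parity, ΔS, ΔL).
(e)–(f): forbidden (parity, ΔS).
Allowed pairs: 1 of 15.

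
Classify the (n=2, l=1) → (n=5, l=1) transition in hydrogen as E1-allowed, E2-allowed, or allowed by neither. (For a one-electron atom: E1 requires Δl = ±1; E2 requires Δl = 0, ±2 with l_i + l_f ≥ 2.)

E2

Δl = 1 − 1 = +0; l_i + l_f = 2.
E1 (Δl = ±1): not satisfied.
E2 (Δl = 0,±2, l_i+l_f ≥ 2): satisfied.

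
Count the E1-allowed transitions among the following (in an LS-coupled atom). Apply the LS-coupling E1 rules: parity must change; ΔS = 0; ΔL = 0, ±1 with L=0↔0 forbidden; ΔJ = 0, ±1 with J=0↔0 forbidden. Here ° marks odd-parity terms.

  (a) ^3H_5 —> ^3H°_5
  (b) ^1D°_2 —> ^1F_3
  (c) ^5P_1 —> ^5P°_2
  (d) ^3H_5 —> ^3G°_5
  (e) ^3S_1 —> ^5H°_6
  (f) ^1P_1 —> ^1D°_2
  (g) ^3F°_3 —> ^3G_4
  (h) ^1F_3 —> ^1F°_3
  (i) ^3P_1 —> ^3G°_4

7

(a) allowed
(b) allowed
(c) allowed
(d) allowed
(e) forbidden (ΔS, ΔL, ΔJ fail)
(f) allowed
(g) allowed
(h) allowed
(i) forbidden (ΔL, ΔJ fail)
Total allowed: 7 of 9.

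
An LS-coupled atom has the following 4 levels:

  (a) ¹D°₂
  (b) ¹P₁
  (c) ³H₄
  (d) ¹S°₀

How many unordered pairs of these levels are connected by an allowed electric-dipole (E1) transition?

(a)–(b): allowed.
(a)–(c): forbidden (ΔS, ΔL, ΔJ).
(a)–(d): forbidden (parity, ΔL, ΔJ).
(b)–(c): forbidden (parity, ΔS, ΔL, ΔJ).
(b)–(d): allowed.
(c)–(d): forbidden (ΔS, ΔL, ΔJ).
Allowed pairs: 2 of 6.

2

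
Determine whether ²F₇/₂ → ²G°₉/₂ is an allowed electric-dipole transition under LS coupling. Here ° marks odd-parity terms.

allowed

Reading off the term symbols: S 1/2→1/2, L 3→4, J 7/2→9/2, parity even→odd.
Parity must change: even → odd — passes.
ΔS = 0: S: 1/2 → 1/2 — passes.
ΔL = 0, ±1 (not L=0↔0): L: 3 → 4, ΔL = +1 — passes.
ΔJ = 0, ±1 (not J=0↔0): J: 7/2 → 9/2, ΔJ = +1 — passes.
All four E1 rules are satisfied.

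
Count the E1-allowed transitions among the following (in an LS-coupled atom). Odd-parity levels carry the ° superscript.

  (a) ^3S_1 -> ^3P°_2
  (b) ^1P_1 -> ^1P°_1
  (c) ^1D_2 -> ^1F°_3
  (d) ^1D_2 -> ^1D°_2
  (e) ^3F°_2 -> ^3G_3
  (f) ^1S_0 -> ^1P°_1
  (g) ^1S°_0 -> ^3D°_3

(a) allowed
(b) allowed
(c) allowed
(d) allowed
(e) allowed
(f) allowed
(g) forbidden (parity, ΔS, ΔL, ΔJ fail)
Total allowed: 6 of 7.

6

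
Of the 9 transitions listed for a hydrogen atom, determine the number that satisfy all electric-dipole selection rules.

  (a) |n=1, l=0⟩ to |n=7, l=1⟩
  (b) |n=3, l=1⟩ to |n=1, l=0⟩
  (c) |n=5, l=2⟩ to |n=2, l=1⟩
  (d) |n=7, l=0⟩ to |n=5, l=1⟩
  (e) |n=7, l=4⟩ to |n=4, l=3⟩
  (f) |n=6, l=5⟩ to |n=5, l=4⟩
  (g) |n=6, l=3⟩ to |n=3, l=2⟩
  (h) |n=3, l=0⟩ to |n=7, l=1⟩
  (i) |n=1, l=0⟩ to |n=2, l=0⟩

8

(a) allowed
(b) allowed
(c) allowed
(d) allowed
(e) allowed
(f) allowed
(g) allowed
(h) allowed
(i) forbidden — Δl = +0 (E1 requires Δl = ±1)
Total allowed: 8 of 9.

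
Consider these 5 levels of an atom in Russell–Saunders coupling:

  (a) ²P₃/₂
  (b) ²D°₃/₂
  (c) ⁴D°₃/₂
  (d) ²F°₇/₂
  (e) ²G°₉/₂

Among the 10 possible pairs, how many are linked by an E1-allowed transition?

(a)–(b): allowed.
(a)–(c): forbidden (ΔS).
(a)–(d): forbidden (ΔL, ΔJ).
(a)–(e): forbidden (ΔL, ΔJ).
(b)–(c): forbidden (parity, ΔS).
(b)–(d): forbidden (parity, ΔJ).
(b)–(e): forbidden (parity, ΔL, ΔJ).
(c)–(d): forbidden (parity, ΔS, ΔJ).
(c)–(e): forbidden (parity, ΔS, ΔL, ΔJ).
(d)–(e): forbidden (parity).
Allowed pairs: 1 of 10.

1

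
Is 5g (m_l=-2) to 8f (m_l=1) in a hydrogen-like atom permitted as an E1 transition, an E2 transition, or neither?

Δl = 3 − 4 = -1; l_i + l_f = 7.
Δm_l = +3.
E1 (Δl = ±1, |Δm_l| ≤ 1): not satisfied.
E2 (Δl = 0,±2, l_i+l_f ≥ 2, |Δm_l| ≤ 2): not satisfied.

neither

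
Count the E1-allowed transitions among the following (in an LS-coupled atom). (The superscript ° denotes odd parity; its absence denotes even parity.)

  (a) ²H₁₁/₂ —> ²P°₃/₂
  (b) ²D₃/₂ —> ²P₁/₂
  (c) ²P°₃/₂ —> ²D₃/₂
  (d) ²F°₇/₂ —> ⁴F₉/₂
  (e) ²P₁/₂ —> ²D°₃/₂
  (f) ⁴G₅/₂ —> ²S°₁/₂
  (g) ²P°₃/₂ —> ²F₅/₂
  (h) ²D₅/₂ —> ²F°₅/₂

(a) forbidden (ΔL, ΔJ fail)
(b) forbidden (parity fails)
(c) allowed
(d) forbidden (ΔS fails)
(e) allowed
(f) forbidden (ΔS, ΔL, ΔJ fail)
(g) forbidden (ΔL fails)
(h) allowed
Total allowed: 3 of 8.

3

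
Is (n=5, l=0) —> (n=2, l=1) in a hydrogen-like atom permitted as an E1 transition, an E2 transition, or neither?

E1

Δl = 1 − 0 = +1; l_i + l_f = 1.
E1 (Δl = ±1): satisfied.
E2 (Δl = 0,±2, l_i+l_f ≥ 2): not satisfied.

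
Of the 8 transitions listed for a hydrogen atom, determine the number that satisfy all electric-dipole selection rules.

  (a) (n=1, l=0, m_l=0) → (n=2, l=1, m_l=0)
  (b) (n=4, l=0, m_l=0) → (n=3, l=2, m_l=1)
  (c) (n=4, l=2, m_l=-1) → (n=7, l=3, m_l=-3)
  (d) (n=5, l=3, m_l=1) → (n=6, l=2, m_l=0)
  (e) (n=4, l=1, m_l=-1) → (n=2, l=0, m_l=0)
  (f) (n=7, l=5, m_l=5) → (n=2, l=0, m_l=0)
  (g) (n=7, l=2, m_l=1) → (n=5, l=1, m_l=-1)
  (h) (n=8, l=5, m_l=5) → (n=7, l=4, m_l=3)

(a) allowed
(b) forbidden — Δl = +2 (E1 requires Δl = ±1)
(c) forbidden — Δm_l = -2 (E1 requires Δm_l = 0, ±1)
(d) allowed
(e) allowed
(f) forbidden — Δl = -5 (E1 requires Δl = ±1); Δm_l = -5 (E1 requires Δm_l = 0, ±1)
(g) forbidden — Δm_l = -2 (E1 requires Δm_l = 0, ±1)
(h) forbidden — Δm_l = -2 (E1 requires Δm_l = 0, ±1)
Total allowed: 3 of 8.

3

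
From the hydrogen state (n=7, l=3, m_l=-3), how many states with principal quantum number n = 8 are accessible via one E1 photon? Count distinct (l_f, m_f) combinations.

4

E1 requires Δl = ±1, so l_f ∈ {2, 4}; with 0 ≤ l_f ≤ n_f−1 = 7, the allowed l_f values are {2, 4}.
For l_f = 2: m_f ∈ {m_i−1, m_i, m_i+1} ∩ [−2, 2] = {-2} → 1 state.
For l_f = 4: m_f ∈ {m_i−1, m_i, m_i+1} ∩ [−4, 4] = {-4, -3, -2} → 3 states.
Total: 4.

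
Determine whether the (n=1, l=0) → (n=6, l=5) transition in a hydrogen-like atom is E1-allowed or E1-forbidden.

forbidden

Δl = 5 − 0 = +5; the E1 rule Δl = ±1 is fails.
The transition is electric-dipole forbidden.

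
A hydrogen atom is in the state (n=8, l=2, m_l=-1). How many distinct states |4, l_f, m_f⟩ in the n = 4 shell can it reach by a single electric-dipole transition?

5

E1 requires Δl = ±1, so l_f ∈ {1, 3}; with 0 ≤ l_f ≤ n_f−1 = 3, the allowed l_f values are {1, 3}.
For l_f = 1: m_f ∈ {m_i−1, m_i, m_i+1} ∩ [−1, 1] = {-1, 0} → 2 states.
For l_f = 3: m_f ∈ {m_i−1, m_i, m_i+1} ∩ [−3, 3] = {-2, -1, 0} → 3 states.
Total: 5.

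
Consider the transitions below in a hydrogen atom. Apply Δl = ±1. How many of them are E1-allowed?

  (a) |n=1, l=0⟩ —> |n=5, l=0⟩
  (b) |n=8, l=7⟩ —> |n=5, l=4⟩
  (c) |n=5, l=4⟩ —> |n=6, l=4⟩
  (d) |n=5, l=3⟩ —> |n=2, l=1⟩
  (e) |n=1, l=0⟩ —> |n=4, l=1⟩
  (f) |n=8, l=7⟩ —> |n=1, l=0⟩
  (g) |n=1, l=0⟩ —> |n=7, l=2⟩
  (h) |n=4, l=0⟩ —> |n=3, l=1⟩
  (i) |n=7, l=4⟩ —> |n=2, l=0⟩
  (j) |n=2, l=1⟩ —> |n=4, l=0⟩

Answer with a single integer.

3

(a) forbidden — Δl = +0 (E1 requires Δl = ±1)
(b) forbidden — Δl = -3 (E1 requires Δl = ±1)
(c) forbidden — Δl = +0 (E1 requires Δl = ±1)
(d) forbidden — Δl = -2 (E1 requires Δl = ±1)
(e) allowed
(f) forbidden — Δl = -7 (E1 requires Δl = ±1)
(g) forbidden — Δl = +2 (E1 requires Δl = ±1)
(h) allowed
(i) forbidden — Δl = -4 (E1 requires Δl = ±1)
(j) allowed
Total allowed: 3 of 10.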